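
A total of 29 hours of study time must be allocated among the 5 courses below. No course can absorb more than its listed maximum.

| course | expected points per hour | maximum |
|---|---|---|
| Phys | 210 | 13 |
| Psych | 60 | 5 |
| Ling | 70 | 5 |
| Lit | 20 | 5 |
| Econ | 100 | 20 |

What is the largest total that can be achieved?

4330

Order the courses by expected points per hour: Phys 210 > Econ 100 > Ling 70 > Psych 60 > Lit 20.
Phys takes 13 to reach its cap of 13 — 16 left.
Econ: +16 (room for 20) → 16. Pool exhausted.
Total = 210×13 + 100×16 = 4330.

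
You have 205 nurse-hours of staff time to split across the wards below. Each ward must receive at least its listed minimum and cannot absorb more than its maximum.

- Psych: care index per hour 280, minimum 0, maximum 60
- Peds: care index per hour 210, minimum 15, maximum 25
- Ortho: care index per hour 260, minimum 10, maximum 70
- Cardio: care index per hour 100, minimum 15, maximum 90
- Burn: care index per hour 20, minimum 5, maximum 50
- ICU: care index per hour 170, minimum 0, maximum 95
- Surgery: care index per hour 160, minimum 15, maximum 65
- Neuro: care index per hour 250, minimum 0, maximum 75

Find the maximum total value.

48400

Meeting every minimum uses 0+15+10+15+5+0+15+0 = 60 nurse-hours, leaving 145.
Order the wards by care index per hour: Psych 280 > Ortho 260 > Neuro 250 > Peds 210 > ICU 170 > Surgery 160 > Cardio 100 > Burn 20.
Give Psych 60 more to hit its cap of 60 → 85 left.
Ortho: +60 to 70 (cap) → 25 left.
Neuro: +25 (room for 75) → 25. Pool exhausted.
Total = 280×60 + 210×15 + 260×70 + 100×15 + 20×5 + 160×15 + 250×25 = 48400.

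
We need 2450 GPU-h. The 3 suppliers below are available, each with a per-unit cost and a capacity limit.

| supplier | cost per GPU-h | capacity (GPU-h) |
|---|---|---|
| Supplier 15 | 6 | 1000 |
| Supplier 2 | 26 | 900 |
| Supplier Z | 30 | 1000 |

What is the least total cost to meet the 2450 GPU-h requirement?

Cheapest first:
Supplier 15 at 6: take all 1000 GPU-h → 1450 still needed.
Take 900 from Supplier 2 at 26 → need 550 more.
Supplier Z at 30: take 550 of its 1000 → requirement met.
Cost = 1000×6 + 900×26 + 550×30 = 45900.

45900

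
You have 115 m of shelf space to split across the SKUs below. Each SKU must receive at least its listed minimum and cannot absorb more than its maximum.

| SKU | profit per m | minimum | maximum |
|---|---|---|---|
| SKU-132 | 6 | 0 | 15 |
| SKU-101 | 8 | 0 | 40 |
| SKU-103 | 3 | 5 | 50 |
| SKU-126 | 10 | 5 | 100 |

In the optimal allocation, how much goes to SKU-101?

Meeting every minimum uses 0+0+5+5 = 10 m, leaving 105.
Highest profit per m first: SKU-126 10 > SKU-101 8 > SKU-132 6 > SKU-103 3.
SKU-126: +95 to 100 (cap) → 10 left.
SKU-101 has room for 40 more but only 10 remain, so it gets 10.

10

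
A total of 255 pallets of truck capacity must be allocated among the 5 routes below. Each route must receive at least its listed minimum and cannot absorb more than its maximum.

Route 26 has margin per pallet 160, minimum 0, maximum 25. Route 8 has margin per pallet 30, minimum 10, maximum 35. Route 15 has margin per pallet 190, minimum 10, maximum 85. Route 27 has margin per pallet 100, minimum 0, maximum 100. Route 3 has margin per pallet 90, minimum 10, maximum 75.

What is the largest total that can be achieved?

Meeting every minimum uses 0+10+10+0+10 = 30 pallets, leaving 225.
Highest margin per pallet first: Route 15 190 > Route 26 160 > Route 27 100 > Route 3 90 > Route 8 30.
Give Route 15 75 more to hit its cap of 85 → 150 left.
Give Route 26 25 more to hit its cap of 25 → 125 left.
Give Route 27 100 more to hit its cap of 100 → 25 left.
Route 3 has room for 65 more but only 25 remain, so it gets 35.
Total = 160×25 + 30×10 + 190×85 + 100×100 + 90×35 = 33600.

33600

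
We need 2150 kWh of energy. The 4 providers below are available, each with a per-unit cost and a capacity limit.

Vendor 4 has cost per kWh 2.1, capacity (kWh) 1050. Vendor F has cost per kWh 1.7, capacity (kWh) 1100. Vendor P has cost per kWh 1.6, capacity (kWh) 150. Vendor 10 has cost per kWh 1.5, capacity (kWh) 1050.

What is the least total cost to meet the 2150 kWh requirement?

Cheapest first:
Vendor 10 at 1.5: take all 1050 kWh → 1100 still needed.
Take 150 from Vendor P at 1.6 → need 950 more.
Vendor F at 1.7: take 950 of its 1100 → requirement met.
Vendor 4: unused.
Cost = 1050×1.5 + 150×1.6 + 950×1.7 = 3430.

3430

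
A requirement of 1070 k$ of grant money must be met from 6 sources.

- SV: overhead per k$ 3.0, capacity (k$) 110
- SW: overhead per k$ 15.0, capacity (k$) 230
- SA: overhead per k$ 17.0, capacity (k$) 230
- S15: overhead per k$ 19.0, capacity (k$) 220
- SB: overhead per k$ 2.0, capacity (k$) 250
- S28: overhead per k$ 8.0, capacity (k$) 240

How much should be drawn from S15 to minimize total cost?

10

Cheapest first:
SB (2.0): use full 250 — 820 k$ to go.
Take 110 from SV at 3.0 — need 710 more.
Take 240 from S28 at 8.0 — need 470 more.
SW at 15.0: take all 230 k$ — 240 still needed.
SA at 17.0: take all 230 k$ — 10 still needed.
S15 (19.0): take the remaining 10 — done.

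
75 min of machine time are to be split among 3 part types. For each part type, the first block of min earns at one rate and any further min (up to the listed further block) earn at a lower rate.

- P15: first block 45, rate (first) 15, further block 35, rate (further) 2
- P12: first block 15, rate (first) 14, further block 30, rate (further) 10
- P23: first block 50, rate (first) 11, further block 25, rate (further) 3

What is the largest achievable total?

Rank every tier by rate: P15/T1 15 > P12/T1 14 > P23/T1 11 > P12/T2 10 > P23/T2 3 > P15/T2 2.
Fill P15 T1 block (45 at 15) → 30 left.
Fill P12 T1 block (15 at 14) → 15 left.
15 remain; put them into P23 T1 at 11.
Total = 15×45 + 14×15 + 11×15 = 1050.

1050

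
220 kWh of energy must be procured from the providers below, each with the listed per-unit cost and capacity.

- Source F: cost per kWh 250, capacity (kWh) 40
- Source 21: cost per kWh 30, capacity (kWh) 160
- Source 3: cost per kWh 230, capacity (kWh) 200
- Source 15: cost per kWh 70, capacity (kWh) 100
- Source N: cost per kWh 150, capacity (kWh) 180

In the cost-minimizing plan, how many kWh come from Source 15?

Use providers in increasing cost order.
Source 21 at 30: take all 160 kWh → 60 still needed.
Source 15 at 70: take 60 of its 100 → requirement met.
Source N, Source 3, Source F: unused.

60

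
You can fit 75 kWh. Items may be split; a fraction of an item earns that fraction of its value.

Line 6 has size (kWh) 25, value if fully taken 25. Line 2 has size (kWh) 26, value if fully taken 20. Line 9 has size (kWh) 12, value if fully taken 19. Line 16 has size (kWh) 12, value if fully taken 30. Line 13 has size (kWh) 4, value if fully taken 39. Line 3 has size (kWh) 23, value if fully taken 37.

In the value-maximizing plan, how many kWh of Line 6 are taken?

24

Sort by value density: Line 13 39/4≈9.75, Line 16 30/12≈2.5, Line 3 37/23≈1.61, Line 9 19/12≈1.58, Line 6 25/25≈1, Line 2 20/26≈0.769.
Take all of Line 13 (4 kWh, value 39) → 71 kWh left.
Line 16: take in full, 12 kWh for value 30 → 59 left.
Line 3: take in full, 23 kWh for value 37 → 36 left.
Line 9: take in full, 12 kWh for value 19 → 24 left.
Only 24 kWh remain; take 24/25 of Line 6 for value 25×24/25 = 24.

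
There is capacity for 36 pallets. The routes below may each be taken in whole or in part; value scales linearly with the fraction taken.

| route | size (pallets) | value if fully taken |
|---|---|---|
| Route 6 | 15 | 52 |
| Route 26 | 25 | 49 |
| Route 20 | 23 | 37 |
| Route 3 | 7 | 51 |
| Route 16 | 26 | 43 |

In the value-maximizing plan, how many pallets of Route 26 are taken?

14

Best value per unit of size first: Route 3 51/7≈7.29, Route 6 52/15≈3.47, Route 26 49/25≈1.96, Route 16 43/26≈1.65, Route 20 37/23≈1.61.
All 7 pallets of Route 3 fit (value 51) — 29 remain.
Route 6: take in full, 15 pallets for value 52 — 14 left.
14 pallets left: a 14/25 share of Route 26 gives 49×14/25 = 27.44.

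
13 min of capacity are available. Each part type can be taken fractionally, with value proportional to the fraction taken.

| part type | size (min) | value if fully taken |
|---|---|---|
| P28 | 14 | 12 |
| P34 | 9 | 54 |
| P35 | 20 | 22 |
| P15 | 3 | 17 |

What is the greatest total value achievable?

Rank by value-to-size ratio: P34 54/9≈6, P15 17/3≈5.67, P35 22/20≈1.1, P28 12/14≈0.857.
P34: take in full, 9 min for value 54 → 4 left.
P15: take in full, 3 min for value 17 → 1 left.
1 min left: a 1/20 share of P35 gives 22×1/20 = 1.1.
Total value = 72.1.

72.1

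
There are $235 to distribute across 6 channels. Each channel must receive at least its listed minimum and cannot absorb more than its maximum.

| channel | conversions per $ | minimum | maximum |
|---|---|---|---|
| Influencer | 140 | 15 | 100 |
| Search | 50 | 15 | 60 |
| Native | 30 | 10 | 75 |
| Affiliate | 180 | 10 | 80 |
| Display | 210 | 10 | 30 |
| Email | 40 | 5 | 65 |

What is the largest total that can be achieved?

Meeting every minimum uses 15+15+10+10+10+5 = 65 $, leaving 170.
Highest conversions per $ first: Display 210 > Affiliate 180 > Influencer 140 > Search 50 > Email 40 > Native 30.
Display takes 20 more to reach its cap of 30 → 150 left.
Affiliate: +70 to 80 (cap) → 80 left.
Influencer has room for 85 more but only 80 remain, so it gets 95.
Total = 140×95 + 50×15 + 30×10 + 180×80 + 210×30 + 40×5 = 35250.

35250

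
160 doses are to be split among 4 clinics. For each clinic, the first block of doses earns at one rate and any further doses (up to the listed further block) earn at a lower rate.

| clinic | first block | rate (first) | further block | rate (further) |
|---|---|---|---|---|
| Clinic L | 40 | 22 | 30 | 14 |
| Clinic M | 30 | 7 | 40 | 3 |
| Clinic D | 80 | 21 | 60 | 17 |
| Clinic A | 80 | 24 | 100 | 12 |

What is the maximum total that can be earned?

3640

Treat each block as its own option and order by rate: Clinic A/T1 24 > Clinic L/T1 22 > Clinic D/T1 21 > Clinic D/T2 17 > Clinic L/T2 14 > Clinic A/T2 12 > Clinic M/T1 7 > Clinic M/T2 3.
Fill Clinic A T1 block (80 at 24) — 80 left.
Clinic L T1 at 22: fill all 40 — 40 left.
Clinic D/T1: +40 of 80 at 21; pool empty.
Total = 24×80 + 22×40 + 21×40 = 3640.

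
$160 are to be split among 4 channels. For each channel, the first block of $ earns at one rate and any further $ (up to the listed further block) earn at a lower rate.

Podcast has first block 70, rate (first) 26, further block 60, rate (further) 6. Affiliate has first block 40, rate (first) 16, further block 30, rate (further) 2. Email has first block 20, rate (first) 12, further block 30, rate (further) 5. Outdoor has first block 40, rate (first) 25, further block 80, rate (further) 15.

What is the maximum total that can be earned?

3610

Treat each block as its own option and order by rate: Podcast/first 26 > Outdoor/first 25 > Affiliate/first 16 > Outdoor/second 15 > Email/first 12 > Podcast/second 6 > Email/second 5 > Affiliate/second 2.
Podcast/first (26): +70 → 90 left.
Fill Outdoor first block (40 at 25) → 50 left.
Affiliate/first (16): +40 → 10 left.
10 remain; put them into Outdoor second at 15.
Total = 26×70 + 25×40 + 16×40 + 15×10 = 3610.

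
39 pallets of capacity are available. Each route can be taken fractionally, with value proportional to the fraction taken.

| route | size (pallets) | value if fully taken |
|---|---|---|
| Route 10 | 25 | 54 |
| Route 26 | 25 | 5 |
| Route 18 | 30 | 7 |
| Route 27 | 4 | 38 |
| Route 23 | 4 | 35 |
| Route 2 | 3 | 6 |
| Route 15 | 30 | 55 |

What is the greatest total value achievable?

138.5

Sort by value density: Route 27 38/4≈9.5, Route 23 35/4≈8.75, Route 10 54/25≈2.16, Route 2 6/3≈2, Route 15 55/30≈1.83, Route 18 7/30≈0.233, Route 26 5/25≈0.2.
Route 27: take in full, 4 pallets for value 38 → 35 left.
Take all of Route 23 (4 pallets, value 35) → 31 pallets left.
Take all of Route 10 (25 pallets, value 54) → 6 pallets left.
Take all of Route 2 (3 pallets, value 6) → 3 pallets left.
Only 3 pallets remain; take 3/30 of Route 15 for value 55×3/30 = 5.5.
Total value = 138.5.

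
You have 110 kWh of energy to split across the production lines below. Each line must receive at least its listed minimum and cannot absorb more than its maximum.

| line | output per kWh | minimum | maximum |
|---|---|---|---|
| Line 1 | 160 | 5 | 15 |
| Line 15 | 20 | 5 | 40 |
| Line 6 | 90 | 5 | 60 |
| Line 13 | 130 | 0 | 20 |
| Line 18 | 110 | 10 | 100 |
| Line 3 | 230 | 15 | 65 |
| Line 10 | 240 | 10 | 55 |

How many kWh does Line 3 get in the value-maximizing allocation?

Meeting every minimum uses 5+5+5+0+10+15+10 = 50 kWh, leaving 60.
Rank by output per kWh: Line 10 240 > Line 3 230 > Line 1 160 > Line 13 130 > Line 18 110 > Line 6 90 > Line 15 20.
Line 10: +45 to 55 (cap) — 15 left.
Line 3: +15 (room for 50) → 30. Pool exhausted.

30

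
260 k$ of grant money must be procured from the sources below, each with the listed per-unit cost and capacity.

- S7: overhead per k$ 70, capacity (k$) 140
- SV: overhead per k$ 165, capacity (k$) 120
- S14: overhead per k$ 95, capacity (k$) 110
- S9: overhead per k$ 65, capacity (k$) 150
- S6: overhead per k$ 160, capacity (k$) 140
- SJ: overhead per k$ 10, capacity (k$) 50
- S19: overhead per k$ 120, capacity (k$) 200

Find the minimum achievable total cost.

14450

Fill from the cheapest source first.
SJ (10): use full 50 → 210 k$ to go.
S9 at 65: take all 150 k$ → 60 still needed.
S7 (70): take the remaining 60 → done.
S14, S19, S6, SV: unused.
Cost = 50×10 + 150×65 + 60×70 = 14450.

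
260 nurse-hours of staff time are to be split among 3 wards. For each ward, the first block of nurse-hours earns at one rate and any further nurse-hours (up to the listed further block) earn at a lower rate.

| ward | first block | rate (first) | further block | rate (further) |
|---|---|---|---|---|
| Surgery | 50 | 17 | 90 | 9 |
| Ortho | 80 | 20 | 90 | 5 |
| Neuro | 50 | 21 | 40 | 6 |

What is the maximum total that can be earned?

Order all 6 blocks by rate: Neuro/tier1 21 > Ortho/tier1 20 > Surgery/tier1 17 > Surgery/tier2 9 > Neuro/tier2 6 > Ortho/tier2 5.
Neuro/tier1 (21): +50 — 210 left.
Ortho tier1 at 20: fill all 80 — 130 left.
Surgery/tier1 (17): +50 — 80 left.
80 remain; put them into Surgery tier2 at 9.
Total = 21×50 + 20×80 + 17×50 + 9×80 = 4220.

4220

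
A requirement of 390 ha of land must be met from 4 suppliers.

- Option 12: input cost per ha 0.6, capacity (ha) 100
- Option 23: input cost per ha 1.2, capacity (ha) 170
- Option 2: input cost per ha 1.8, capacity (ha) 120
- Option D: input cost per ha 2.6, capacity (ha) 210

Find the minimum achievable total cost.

480

Fill from the cheapest supplier first.
Take 100 from Option 12 at 0.6 ; need 290 more.
Take 170 from Option 23 at 1.2 ; need 120 more.
Take 120 from Option 2 at 1.8 ; need 0 more.
Option D: unused.
Cost = 100×0.6 + 170×1.2 + 120×1.8 = 480.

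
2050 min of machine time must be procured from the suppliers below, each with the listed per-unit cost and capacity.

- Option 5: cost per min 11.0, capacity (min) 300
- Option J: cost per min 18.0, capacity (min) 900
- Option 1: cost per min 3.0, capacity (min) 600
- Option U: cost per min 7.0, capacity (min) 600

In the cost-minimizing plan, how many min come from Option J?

550

Fill from the cheapest supplier first.
Option 1 (3.0): use full 600 — 1450 min to go.
Take 600 from Option U at 7.0 — need 850 more.
Option 5 (11.0): use full 300 — 550 min to go.
Option J (18.0): take the remaining 550 — done.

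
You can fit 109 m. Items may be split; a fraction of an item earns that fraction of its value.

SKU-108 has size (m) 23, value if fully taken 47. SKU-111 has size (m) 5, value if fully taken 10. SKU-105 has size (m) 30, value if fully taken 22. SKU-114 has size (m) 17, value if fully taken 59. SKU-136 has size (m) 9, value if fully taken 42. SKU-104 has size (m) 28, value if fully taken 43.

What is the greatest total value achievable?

220.8

Sort by value density: SKU-136 42/9≈4.67, SKU-114 59/17≈3.47, SKU-108 47/23≈2.04, SKU-111 10/5≈2, SKU-104 43/28≈1.54, SKU-105 22/30≈0.733.
Take all of SKU-136 (9 m, value 42) → 100 m left.
SKU-114: take in full, 17 m for value 59 → 83 left.
Take all of SKU-108 (23 m, value 47) → 60 m left.
SKU-111: take in full, 5 m for value 10 → 55 left.
All 28 m of SKU-104 fit (value 43) → 27 remain.
Fill the last 27 m with part of SKU-105: 27/30 of it earns 19.8.
Total value = 220.8.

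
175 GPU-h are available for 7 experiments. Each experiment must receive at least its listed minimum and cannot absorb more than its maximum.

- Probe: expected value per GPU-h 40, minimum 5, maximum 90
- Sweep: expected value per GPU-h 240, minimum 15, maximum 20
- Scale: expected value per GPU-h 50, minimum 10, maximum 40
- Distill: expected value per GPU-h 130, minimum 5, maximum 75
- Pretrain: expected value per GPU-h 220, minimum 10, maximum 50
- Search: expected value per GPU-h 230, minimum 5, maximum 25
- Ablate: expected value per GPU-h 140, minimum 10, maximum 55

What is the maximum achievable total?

Meeting every minimum uses 5+15+10+5+10+5+10 = 60 GPU-h, leaving 115.
Order the experiments by expected value per GPU-h: Sweep 240 > Search 230 > Pretrain 220 > Ablate 140 > Distill 130 > Scale 50 > Probe 40.
Sweep takes 5 more to reach its cap of 20 ; 110 left.
Search takes 20 more to reach its cap of 25 ; 90 left.
Pretrain: +40 to 50 (cap) ; 50 left.
Ablate takes 45 more to reach its cap of 55 ; 5 left.
Distill has room for 70 more but only 5 remain, so it gets 10.
Total = 40×5 + 240×20 + 50×10 + 130×10 + 220×50 + 230×25 + 140×55 = 31250.

31250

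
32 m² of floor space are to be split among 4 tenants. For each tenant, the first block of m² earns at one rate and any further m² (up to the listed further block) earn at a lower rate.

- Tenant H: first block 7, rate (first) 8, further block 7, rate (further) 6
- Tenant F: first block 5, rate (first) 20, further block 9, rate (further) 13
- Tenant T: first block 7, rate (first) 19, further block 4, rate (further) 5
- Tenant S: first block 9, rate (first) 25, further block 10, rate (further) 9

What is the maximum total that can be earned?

Order all 8 blocks by rate: Tenant S/T1 25 > Tenant F/T1 20 > Tenant T/T1 19 > Tenant F/T2 13 > Tenant S/T2 9 > Tenant H/T1 8 > Tenant H/T2 6 > Tenant T/T2 5.
Fill Tenant S T1 block (9 at 25) ; 23 left.
Fill Tenant F T1 block (5 at 20) ; 18 left.
Tenant T/T1 (19): +7 ; 11 left.
Fill Tenant F T2 block (9 at 13) ; 2 left.
Tenant S T2 at 9: only 2 left, fill 2.
Total = 25×9 + 20×5 + 19×7 + 13×9 + 9×2 = 593.

593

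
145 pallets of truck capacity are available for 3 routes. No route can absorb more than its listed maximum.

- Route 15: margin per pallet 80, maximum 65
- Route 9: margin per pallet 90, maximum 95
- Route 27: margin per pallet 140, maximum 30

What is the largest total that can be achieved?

Rank by margin per pallet: Route 27 140 > Route 9 90 > Route 15 80.
Give Route 27 30 to hit its cap of 30 → 115 left.
Route 9 takes 95 to reach its cap of 95 → 20 left.
Route 15 has room for 65 but only 20 remain, so it gets 20.
Total = 80×20 + 90×95 + 140×30 = 14350.

14350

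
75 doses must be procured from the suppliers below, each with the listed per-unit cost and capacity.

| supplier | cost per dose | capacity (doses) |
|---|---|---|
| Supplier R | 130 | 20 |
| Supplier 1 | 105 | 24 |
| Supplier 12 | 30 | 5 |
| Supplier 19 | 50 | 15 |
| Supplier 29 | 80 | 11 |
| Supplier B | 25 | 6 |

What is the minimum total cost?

6270

Cheapest first:
Supplier B (25): use full 6 ; 69 doses to go.
Take 5 from Supplier 12 at 30 ; need 64 more.
Take 15 from Supplier 19 at 50 ; need 49 more.
Supplier 29 at 80: take all 11 doses ; 38 still needed.
Supplier 1 (105): use full 24 ; 14 doses to go.
Take 14 from Supplier R at 130 to finish.
Cost = 6×25 + 5×30 + 15×50 + 11×80 + 24×105 + 14×130 = 6270.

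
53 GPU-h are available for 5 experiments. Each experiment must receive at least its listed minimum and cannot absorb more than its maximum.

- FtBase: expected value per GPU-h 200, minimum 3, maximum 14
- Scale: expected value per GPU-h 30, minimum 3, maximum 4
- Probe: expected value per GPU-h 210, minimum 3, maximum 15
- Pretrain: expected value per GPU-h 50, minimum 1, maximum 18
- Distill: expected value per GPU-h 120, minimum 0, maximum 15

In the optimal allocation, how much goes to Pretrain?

6

Meeting every minimum uses 3+3+3+1+0 = 10 GPU-h, leaving 43.
Highest expected value per GPU-h first: Probe 210 > FtBase 200 > Distill 120 > Pretrain 50 > Scale 30.
Probe: +12 to 15 (cap) → 31 left.
FtBase takes 11 more to reach its cap of 14 → 20 left.
Distill: +15 to 15 (cap) → 5 left.
Only 5 left; Pretrain takes them to reach 6.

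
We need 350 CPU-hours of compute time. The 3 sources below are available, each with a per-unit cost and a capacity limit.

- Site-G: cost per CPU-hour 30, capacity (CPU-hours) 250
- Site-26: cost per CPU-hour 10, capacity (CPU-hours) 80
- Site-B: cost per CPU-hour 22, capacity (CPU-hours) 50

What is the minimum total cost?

8500

Use sources in increasing cost order.
Site-26 (10): use full 80 → 270 CPU-hours to go.
Take 50 from Site-B at 22 → need 220 more.
Site-G (30): take the remaining 220 → done.
Cost = 80×10 + 50×22 + 220×30 = 8500.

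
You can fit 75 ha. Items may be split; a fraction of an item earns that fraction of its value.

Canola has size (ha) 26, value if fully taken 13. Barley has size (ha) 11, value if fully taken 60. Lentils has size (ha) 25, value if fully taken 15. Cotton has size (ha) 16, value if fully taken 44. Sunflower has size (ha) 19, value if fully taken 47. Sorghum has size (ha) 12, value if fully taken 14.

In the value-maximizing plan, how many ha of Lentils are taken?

Sort by value density: Barley 60/11≈5.45, Cotton 44/16≈2.75, Sunflower 47/19≈2.47, Sorghum 14/12≈1.17, Lentils 15/25≈0.6, Canola 13/26≈0.5.
Barley: take in full, 11 ha for value 60 — 64 left.
All 16 ha of Cotton fit (value 44) — 48 remain.
Take all of Sunflower (19 ha, value 47) — 29 ha left.
All 12 ha of Sorghum fit (value 14) — 17 remain.
Fill the last 17 ha with part of Lentils: 17/25 of it earns 10.2.

17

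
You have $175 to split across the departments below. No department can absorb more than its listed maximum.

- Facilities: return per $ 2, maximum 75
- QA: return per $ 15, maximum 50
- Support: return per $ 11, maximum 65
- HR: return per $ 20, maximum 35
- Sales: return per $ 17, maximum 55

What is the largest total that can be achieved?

2770

Order the departments by return per $: HR 20 > Sales 17 > QA 15 > Support 11 > Facilities 2.
HR takes 35 to reach its cap of 35 ; 140 left.
Sales: +55 to 55 (cap) ; 85 left.
QA: +50 to 50 (cap) ; 35 left.
Support has room for 65 but only 35 remain, so it gets 35.
Total = 15×50 + 11×35 + 20×35 + 17×55 = 2770.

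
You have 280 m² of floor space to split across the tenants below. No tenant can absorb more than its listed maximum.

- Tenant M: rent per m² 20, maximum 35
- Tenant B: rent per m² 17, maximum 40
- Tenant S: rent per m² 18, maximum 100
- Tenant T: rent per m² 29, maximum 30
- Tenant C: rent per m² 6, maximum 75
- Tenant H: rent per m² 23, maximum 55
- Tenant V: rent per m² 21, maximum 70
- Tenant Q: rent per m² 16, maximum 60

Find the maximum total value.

5925

Highest rent per m² first: Tenant T 29 > Tenant H 23 > Tenant V 21 > Tenant M 20 > Tenant S 18 > Tenant B 17 > Tenant Q 16 > Tenant C 6.
Give Tenant T 30 to hit its cap of 30 → 250 left.
Tenant H takes 55 to reach its cap of 55 → 195 left.
Give Tenant V 70 to hit its cap of 70 → 125 left.
Tenant M takes 35 to reach its cap of 35 → 90 left.
Tenant S has room for 100 but only 90 remain, so it gets 90.
Total = 20×35 + 18×90 + 29×30 + 23×55 + 21×70 = 5925.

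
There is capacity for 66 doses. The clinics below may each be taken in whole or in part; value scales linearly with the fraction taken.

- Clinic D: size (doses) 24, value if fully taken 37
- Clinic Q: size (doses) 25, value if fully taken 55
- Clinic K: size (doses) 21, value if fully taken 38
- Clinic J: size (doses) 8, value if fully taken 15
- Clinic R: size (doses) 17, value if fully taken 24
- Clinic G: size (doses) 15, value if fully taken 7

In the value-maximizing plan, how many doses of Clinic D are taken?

12

Best value per unit of size first: Clinic Q 55/25≈2.2, Clinic J 15/8≈1.88, Clinic K 38/21≈1.81, Clinic D 37/24≈1.54, Clinic R 24/17≈1.41, Clinic G 7/15≈0.467.
Take all of Clinic Q (25 doses, value 55) — 41 doses left.
Clinic J: take in full, 8 doses for value 15 — 33 left.
Take all of Clinic K (21 doses, value 38) — 12 doses left.
Fill the last 12 doses with part of Clinic D: 12/24 of it earns 18.5.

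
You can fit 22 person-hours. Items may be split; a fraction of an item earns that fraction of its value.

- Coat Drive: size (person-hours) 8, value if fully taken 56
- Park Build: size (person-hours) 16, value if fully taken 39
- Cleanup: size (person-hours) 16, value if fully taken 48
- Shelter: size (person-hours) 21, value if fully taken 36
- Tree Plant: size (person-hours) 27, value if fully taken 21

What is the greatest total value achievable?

98

Rank by value-to-size ratio: Coat Drive 56/8≈7, Cleanup 48/16≈3, Park Build 39/16≈2.44, Shelter 36/21≈1.71, Tree Plant 21/27≈0.778.
All 8 person-hours of Coat Drive fit (value 56) ; 14 remain.
Only 14 person-hours remain; take 14/16 of Cleanup for value 48×14/16 = 42.
Total value = 98.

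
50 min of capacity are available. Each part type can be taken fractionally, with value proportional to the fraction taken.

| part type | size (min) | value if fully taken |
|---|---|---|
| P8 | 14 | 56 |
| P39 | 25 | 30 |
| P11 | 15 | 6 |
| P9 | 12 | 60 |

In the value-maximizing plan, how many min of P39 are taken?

24

Sort by value density: P9 60/12≈5, P8 56/14≈4, P39 30/25≈1.2, P11 6/15≈0.4.
Take all of P9 (12 min, value 60) → 38 min left.
Take all of P8 (14 min, value 56) → 24 min left.
24 min left: a 24/25 share of P39 gives 30×24/25 = 28.8.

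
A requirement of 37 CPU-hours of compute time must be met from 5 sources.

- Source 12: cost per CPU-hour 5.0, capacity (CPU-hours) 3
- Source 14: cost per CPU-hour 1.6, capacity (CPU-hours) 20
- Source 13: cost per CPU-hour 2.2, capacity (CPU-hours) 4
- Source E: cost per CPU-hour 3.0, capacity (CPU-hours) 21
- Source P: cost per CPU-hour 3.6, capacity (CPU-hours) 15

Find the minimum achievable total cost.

79.8

Fill from the cheapest source first.
Source 14 (1.6): use full 20 ; 17 CPU-hours to go.
Source 13 at 2.2: take all 4 CPU-hours ; 13 still needed.
Source E (3.0): take the remaining 13 ; done.
Source P, Source 12: unused.
Cost = 20×1.6 + 4×2.2 + 13×3.0 = 79.8.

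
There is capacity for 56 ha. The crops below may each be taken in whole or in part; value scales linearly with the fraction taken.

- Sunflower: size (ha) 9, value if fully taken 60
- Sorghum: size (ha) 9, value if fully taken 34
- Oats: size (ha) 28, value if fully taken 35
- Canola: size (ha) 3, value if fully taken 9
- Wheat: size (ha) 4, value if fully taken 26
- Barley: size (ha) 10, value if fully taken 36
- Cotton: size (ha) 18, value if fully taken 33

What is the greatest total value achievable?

201.75

Best value per unit of size first: Sunflower 60/9≈6.67, Wheat 26/4≈6.5, Sorghum 34/9≈3.78, Barley 36/10≈3.6, Canola 9/3≈3, Cotton 33/18≈1.83, Oats 35/28≈1.25.
All 9 ha of Sunflower fit (value 60) ; 47 remain.
Wheat: take in full, 4 ha for value 26 ; 43 left.
Sorghum: take in full, 9 ha for value 34 ; 34 left.
Barley: take in full, 10 ha for value 36 ; 24 left.
Canola: take in full, 3 ha for value 9 ; 21 left.
All 18 ha of Cotton fit (value 33) ; 3 remain.
3 ha left: a 3/28 share of Oats gives 35×3/28 = 3.75.
Total value = 201.75.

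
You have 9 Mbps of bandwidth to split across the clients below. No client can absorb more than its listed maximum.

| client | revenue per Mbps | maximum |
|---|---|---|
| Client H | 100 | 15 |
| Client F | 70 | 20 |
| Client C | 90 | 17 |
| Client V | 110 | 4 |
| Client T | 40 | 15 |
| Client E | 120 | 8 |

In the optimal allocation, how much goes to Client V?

1

Order the clients by revenue per Mbps: Client E 120 > Client V 110 > Client H 100 > Client C 90 > Client F 70 > Client T 40.
Give Client E 8 to hit its cap of 8 → 1 left.
Client V has room for 4 but only 1 remain, so it gets 1.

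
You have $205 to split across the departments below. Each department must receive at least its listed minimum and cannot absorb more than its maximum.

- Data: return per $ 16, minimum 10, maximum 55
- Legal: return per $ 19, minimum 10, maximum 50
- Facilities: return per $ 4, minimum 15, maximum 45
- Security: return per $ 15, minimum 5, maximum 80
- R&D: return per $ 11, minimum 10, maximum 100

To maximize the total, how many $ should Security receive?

75

Meeting every minimum uses 10+10+15+5+10 = 50 $, leaving 155.
Order the departments by return per $: Legal 19 > Data 16 > Security 15 > R&D 11 > Facilities 4.
Give Legal 40 more to hit its cap of 50 — 115 left.
Data: +45 to 55 (cap) — 70 left.
Security: +70 (room for 75) → 75. Pool exhausted.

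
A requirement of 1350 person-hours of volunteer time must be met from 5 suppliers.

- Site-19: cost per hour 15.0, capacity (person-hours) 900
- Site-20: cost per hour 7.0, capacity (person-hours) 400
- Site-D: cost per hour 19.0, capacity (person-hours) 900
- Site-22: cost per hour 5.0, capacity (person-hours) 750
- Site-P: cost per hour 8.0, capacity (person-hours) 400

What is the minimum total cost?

8150

Use suppliers in increasing cost order.
Site-22 (5.0): use full 750 — 600 person-hours to go.
Site-20 (7.0): use full 400 — 200 person-hours to go.
Site-P (8.0): take the remaining 200 — done.
Site-19, Site-D: unused.
Cost = 750×5.0 + 400×7.0 + 200×8.0 = 8150.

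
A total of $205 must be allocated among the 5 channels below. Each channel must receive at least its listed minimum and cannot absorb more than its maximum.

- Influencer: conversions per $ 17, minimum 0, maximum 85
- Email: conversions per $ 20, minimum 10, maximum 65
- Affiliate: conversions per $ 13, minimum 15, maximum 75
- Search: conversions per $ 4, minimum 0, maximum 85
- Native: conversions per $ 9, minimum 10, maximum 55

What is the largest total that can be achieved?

3420

Meeting every minimum uses 0+10+15+0+10 = 35 $, leaving 170.
Order the channels by conversions per $: Email 20 > Influencer 17 > Affiliate 13 > Native 9 > Search 4.
Email takes 55 more to reach its cap of 65 — 115 left.
Give Influencer 85 more to hit its cap of 85 — 30 left.
Only 30 left; Affiliate takes them to reach 45.
Total = 17×85 + 20×65 + 13×45 + 9×10 = 3420.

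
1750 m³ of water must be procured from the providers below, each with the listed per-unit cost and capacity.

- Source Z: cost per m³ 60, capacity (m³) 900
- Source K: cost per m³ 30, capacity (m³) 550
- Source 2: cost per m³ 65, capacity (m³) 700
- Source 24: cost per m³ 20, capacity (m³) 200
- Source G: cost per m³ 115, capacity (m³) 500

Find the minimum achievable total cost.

Use providers in increasing cost order.
Take 200 from Source 24 at 20 — need 1550 more.
Take 550 from Source K at 30 — need 1000 more.
Source Z (60): use full 900 — 100 m³ to go.
Source 2 (65): take the remaining 100 — done.
Source G: unused.
Cost = 200×20 + 550×30 + 900×60 + 100×65 = 81000.

81000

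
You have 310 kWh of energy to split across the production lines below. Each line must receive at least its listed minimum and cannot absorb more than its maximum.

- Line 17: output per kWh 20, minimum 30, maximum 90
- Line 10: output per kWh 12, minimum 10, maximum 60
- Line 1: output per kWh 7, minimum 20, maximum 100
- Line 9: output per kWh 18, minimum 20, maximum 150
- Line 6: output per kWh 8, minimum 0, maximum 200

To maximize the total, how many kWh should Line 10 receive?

Meeting every minimum uses 30+10+20+20+0 = 80 kWh, leaving 230.
Order the production lines by output per kWh: Line 17 20 > Line 9 18 > Line 10 12 > Line 6 8 > Line 1 7.
Line 17 takes 60 more to reach its cap of 90 ; 170 left.
Give Line 9 130 more to hit its cap of 150 ; 40 left.
Line 10: +40 (room for 50) → 50. Pool exhausted.

50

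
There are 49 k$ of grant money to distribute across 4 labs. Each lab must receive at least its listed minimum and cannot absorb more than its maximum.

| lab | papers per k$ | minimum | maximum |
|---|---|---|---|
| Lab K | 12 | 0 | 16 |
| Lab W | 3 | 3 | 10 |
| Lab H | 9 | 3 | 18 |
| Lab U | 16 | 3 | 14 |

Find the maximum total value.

569

Meeting every minimum uses 0+3+3+3 = 9 k$, leaving 40.
Order the labs by papers per k$: Lab U 16 > Lab K 12 > Lab H 9 > Lab W 3.
Lab U takes 11 more to reach its cap of 14 ; 29 left.
Lab K takes 16 more to reach its cap of 16 ; 13 left.
Only 13 left; Lab H takes them to reach 16.
Total = 12×16 + 3×3 + 9×16 + 16×14 = 569.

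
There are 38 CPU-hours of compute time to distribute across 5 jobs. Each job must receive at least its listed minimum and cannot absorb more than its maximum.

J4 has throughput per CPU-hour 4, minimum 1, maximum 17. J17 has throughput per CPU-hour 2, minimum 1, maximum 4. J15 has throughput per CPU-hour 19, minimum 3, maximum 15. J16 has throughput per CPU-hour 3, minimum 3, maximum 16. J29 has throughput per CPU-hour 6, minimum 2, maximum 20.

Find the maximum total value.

Meeting every minimum uses 1+1+3+3+2 = 10 CPU-hours, leaving 28.
Highest throughput per CPU-hour first: J15 19 > J29 6 > J4 4 > J16 3 > J17 2.
J15 takes 12 more to reach its cap of 15 — 16 left.
J29 has room for 18 more but only 16 remain, so it gets 18.
Total = 4×1 + 2×1 + 19×15 + 3×3 + 6×18 = 408.

408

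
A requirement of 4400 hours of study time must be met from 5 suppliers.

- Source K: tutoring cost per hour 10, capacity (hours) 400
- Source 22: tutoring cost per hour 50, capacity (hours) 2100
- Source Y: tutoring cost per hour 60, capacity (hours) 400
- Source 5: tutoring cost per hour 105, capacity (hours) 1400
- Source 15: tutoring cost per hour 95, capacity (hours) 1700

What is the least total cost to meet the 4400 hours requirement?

Fill from the cheapest supplier first.
Source K at 10: take all 400 hours ; 4000 still needed.
Source 22 at 50: take all 2100 hours ; 1900 still needed.
Source Y at 60: take all 400 hours ; 1500 still needed.
Take 1500 from Source 15 at 95 to finish.
Source 5: unused.
Cost = 400×10 + 2100×50 + 400×60 + 1500×95 = 275500.

275500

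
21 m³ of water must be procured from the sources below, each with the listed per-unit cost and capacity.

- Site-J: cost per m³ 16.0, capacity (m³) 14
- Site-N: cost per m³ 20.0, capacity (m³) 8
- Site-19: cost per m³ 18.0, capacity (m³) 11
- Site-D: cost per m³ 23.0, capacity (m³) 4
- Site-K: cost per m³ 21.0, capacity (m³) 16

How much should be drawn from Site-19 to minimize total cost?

7

Fill from the cheapest source first.
Site-J (16.0): use full 14 ; 7 m³ to go.
Take 7 from Site-19 at 18.0 to finish.
Site-N, Site-K, Site-D: unused.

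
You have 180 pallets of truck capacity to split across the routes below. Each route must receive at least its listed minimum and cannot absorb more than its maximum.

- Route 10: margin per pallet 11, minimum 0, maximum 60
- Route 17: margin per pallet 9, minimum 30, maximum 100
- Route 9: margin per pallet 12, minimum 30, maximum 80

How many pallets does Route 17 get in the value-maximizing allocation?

40

Meeting every minimum uses 0+30+30 = 60 pallets, leaving 120.
Order the routes by margin per pallet: Route 9 12 > Route 10 11 > Route 17 9.
Route 9: +50 to 80 (cap) ; 70 left.
Route 10 takes 60 more to reach its cap of 60 ; 10 left.
Route 17: +10 (room for 70) → 40. Pool exhausted.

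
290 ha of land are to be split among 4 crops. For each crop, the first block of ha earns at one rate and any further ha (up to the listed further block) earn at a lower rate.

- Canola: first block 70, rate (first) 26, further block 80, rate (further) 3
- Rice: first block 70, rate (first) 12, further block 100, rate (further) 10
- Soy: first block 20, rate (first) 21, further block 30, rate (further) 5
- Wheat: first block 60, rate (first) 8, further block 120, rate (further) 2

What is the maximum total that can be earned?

Treat each block as its own option and order by rate: Canola/T1 26 > Soy/T1 21 > Rice/T1 12 > Rice/T2 10 > Wheat/T1 8 > Soy/T2 5 > Canola/T2 3 > Wheat/T2 2.
Canola/T1 (26): +70 → 220 left.
Fill Soy T1 block (20 at 21) → 200 left.
Rice/T1 (12): +70 → 130 left.
Rice/T2 (10): +100 → 30 left.
Wheat T1 at 8: only 30 left, fill 30.
Total = 26×70 + 21×20 + 12×70 + 10×100 + 8×30 = 4320.

4320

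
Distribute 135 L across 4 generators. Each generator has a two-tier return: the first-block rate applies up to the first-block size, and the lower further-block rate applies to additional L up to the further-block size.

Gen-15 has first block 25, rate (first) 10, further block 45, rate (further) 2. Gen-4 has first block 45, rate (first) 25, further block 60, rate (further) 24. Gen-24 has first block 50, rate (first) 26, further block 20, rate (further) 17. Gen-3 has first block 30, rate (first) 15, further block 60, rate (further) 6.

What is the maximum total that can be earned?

Rank every tier by rate: Gen-24/first 26 > Gen-4/first 25 > Gen-4/second 24 > Gen-24/second 17 > Gen-3/first 15 > Gen-15/first 10 > Gen-3/second 6 > Gen-15/second 2.
Gen-24 first at 26: fill all 50 → 85 left.
Gen-4 first at 25: fill all 45 → 40 left.
Gen-4 second at 24: only 40 left, fill 40.
Total = 26×50 + 25×45 + 24×40 = 3385.

3385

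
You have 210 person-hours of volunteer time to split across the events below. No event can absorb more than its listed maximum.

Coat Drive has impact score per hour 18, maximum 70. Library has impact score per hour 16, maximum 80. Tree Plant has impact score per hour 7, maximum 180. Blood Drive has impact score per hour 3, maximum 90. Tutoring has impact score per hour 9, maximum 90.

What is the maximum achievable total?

3080

Order the events by impact score per hour: Coat Drive 18 > Library 16 > Tutoring 9 > Tree Plant 7 > Blood Drive 3.
Give Coat Drive 70 to hit its cap of 70 ; 140 left.
Library takes 80 to reach its cap of 80 ; 60 left.
Only 60 left; Tutoring takes them to reach 60.
Total = 18×70 + 16×80 + 9×60 = 3080.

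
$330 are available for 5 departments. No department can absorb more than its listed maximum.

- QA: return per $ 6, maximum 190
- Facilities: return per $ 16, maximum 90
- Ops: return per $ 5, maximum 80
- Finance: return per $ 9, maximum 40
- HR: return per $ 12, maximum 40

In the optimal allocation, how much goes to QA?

160

Rank by return per $: Facilities 16 > HR 12 > Finance 9 > QA 6 > Ops 5.
Facilities: +90 to 90 (cap) → 240 left.
HR: +40 to 40 (cap) → 200 left.
Give Finance 40 to hit its cap of 40 → 160 left.
QA: +160 (room for 190) → 160. Pool exhausted.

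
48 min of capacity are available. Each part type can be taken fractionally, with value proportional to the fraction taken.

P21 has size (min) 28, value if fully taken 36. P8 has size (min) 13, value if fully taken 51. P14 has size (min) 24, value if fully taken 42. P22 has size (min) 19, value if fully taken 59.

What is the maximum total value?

Best value per unit of size first: P8 51/13≈3.92, P22 59/19≈3.11, P14 42/24≈1.75, P21 36/28≈1.29.
P8: take in full, 13 min for value 51 → 35 left.
P22: take in full, 19 min for value 59 → 16 left.
Only 16 min remain; take 16/24 of P14 for value 42×16/24 = 28.
Total value = 138.

138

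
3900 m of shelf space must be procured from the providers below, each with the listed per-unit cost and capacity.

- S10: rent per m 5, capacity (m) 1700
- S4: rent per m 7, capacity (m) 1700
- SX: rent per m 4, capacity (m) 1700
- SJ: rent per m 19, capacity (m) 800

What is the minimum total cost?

Use providers in increasing cost order.
SX at 4: take all 1700 m ; 2200 still needed.
S10 (5): use full 1700 ; 500 m to go.
S4 (7): take the remaining 500 ; done.
SJ: unused.
Cost = 1700×4 + 1700×5 + 500×7 = 18800.

18800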